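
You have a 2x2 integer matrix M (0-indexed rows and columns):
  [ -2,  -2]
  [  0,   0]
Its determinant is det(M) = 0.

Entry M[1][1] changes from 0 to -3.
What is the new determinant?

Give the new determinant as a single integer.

det is linear in row 1: changing M[1][1] by delta changes det by delta * cofactor(1,1).
Cofactor C_11 = (-1)^(1+1) * minor(1,1) = -2
Entry delta = -3 - 0 = -3
Det delta = -3 * -2 = 6
New det = 0 + 6 = 6

Answer: 6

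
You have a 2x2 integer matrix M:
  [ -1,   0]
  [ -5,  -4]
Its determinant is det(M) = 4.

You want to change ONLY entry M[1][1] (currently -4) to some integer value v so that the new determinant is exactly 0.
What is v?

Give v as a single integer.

Answer: 0

Derivation:
det is linear in entry M[1][1]: det = old_det + (v - -4) * C_11
Cofactor C_11 = -1
Want det = 0: 4 + (v - -4) * -1 = 0
  (v - -4) = -4 / -1 = 4
  v = -4 + (4) = 0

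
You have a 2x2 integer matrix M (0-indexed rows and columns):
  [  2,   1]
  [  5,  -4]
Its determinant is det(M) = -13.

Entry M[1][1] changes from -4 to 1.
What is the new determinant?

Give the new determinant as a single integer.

Answer: -3

Derivation:
det is linear in row 1: changing M[1][1] by delta changes det by delta * cofactor(1,1).
Cofactor C_11 = (-1)^(1+1) * minor(1,1) = 2
Entry delta = 1 - -4 = 5
Det delta = 5 * 2 = 10
New det = -13 + 10 = -3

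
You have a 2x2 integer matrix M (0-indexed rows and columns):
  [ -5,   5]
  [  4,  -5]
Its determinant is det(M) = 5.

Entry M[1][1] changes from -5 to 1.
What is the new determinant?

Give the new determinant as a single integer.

Answer: -25

Derivation:
det is linear in row 1: changing M[1][1] by delta changes det by delta * cofactor(1,1).
Cofactor C_11 = (-1)^(1+1) * minor(1,1) = -5
Entry delta = 1 - -5 = 6
Det delta = 6 * -5 = -30
New det = 5 + -30 = -25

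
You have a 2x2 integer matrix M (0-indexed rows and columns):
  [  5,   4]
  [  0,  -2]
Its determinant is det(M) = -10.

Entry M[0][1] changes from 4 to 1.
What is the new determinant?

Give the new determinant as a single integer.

det is linear in row 0: changing M[0][1] by delta changes det by delta * cofactor(0,1).
Cofactor C_01 = (-1)^(0+1) * minor(0,1) = 0
Entry delta = 1 - 4 = -3
Det delta = -3 * 0 = 0
New det = -10 + 0 = -10

Answer: -10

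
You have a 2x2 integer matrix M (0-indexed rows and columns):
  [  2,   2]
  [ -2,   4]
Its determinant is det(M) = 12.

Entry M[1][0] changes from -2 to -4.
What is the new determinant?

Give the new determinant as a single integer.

Answer: 16

Derivation:
det is linear in row 1: changing M[1][0] by delta changes det by delta * cofactor(1,0).
Cofactor C_10 = (-1)^(1+0) * minor(1,0) = -2
Entry delta = -4 - -2 = -2
Det delta = -2 * -2 = 4
New det = 12 + 4 = 16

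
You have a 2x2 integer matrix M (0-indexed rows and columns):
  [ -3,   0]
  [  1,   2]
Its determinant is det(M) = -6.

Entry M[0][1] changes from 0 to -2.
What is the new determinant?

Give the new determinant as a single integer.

Answer: -4

Derivation:
det is linear in row 0: changing M[0][1] by delta changes det by delta * cofactor(0,1).
Cofactor C_01 = (-1)^(0+1) * minor(0,1) = -1
Entry delta = -2 - 0 = -2
Det delta = -2 * -1 = 2
New det = -6 + 2 = -4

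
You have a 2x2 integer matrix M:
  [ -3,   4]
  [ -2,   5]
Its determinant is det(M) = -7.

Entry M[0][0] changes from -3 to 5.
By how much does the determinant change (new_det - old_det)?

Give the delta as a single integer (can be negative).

Answer: 40

Derivation:
Cofactor C_00 = 5
Entry delta = 5 - -3 = 8
Det delta = entry_delta * cofactor = 8 * 5 = 40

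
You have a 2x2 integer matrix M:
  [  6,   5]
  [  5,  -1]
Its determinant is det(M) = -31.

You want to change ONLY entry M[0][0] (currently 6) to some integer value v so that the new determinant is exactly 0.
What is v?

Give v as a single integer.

Answer: -25

Derivation:
det is linear in entry M[0][0]: det = old_det + (v - 6) * C_00
Cofactor C_00 = -1
Want det = 0: -31 + (v - 6) * -1 = 0
  (v - 6) = 31 / -1 = -31
  v = 6 + (-31) = -25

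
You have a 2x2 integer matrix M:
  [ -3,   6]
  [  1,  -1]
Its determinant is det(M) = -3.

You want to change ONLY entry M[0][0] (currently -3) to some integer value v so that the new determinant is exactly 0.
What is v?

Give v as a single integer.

Answer: -6

Derivation:
det is linear in entry M[0][0]: det = old_det + (v - -3) * C_00
Cofactor C_00 = -1
Want det = 0: -3 + (v - -3) * -1 = 0
  (v - -3) = 3 / -1 = -3
  v = -3 + (-3) = -6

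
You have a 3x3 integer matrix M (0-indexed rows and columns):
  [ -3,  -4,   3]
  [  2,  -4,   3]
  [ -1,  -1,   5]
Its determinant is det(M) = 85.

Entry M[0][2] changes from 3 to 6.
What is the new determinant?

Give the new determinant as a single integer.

det is linear in row 0: changing M[0][2] by delta changes det by delta * cofactor(0,2).
Cofactor C_02 = (-1)^(0+2) * minor(0,2) = -6
Entry delta = 6 - 3 = 3
Det delta = 3 * -6 = -18
New det = 85 + -18 = 67

Answer: 67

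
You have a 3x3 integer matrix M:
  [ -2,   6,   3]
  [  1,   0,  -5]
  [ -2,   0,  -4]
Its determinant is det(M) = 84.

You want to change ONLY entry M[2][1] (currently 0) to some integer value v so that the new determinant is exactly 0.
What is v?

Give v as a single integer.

det is linear in entry M[2][1]: det = old_det + (v - 0) * C_21
Cofactor C_21 = -7
Want det = 0: 84 + (v - 0) * -7 = 0
  (v - 0) = -84 / -7 = 12
  v = 0 + (12) = 12

Answer: 12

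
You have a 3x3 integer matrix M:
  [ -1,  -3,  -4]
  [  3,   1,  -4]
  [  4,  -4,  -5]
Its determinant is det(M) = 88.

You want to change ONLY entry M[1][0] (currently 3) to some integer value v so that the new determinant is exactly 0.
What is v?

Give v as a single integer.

det is linear in entry M[1][0]: det = old_det + (v - 3) * C_10
Cofactor C_10 = 1
Want det = 0: 88 + (v - 3) * 1 = 0
  (v - 3) = -88 / 1 = -88
  v = 3 + (-88) = -85

Answer: -85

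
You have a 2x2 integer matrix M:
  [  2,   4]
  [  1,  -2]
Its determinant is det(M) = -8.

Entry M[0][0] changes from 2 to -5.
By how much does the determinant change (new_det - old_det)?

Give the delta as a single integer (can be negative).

Cofactor C_00 = -2
Entry delta = -5 - 2 = -7
Det delta = entry_delta * cofactor = -7 * -2 = 14

Answer: 14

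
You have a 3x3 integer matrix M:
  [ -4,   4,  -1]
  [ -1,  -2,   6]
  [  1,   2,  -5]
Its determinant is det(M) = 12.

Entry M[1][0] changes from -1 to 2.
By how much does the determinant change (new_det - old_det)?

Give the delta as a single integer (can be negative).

Cofactor C_10 = 18
Entry delta = 2 - -1 = 3
Det delta = entry_delta * cofactor = 3 * 18 = 54

Answer: 54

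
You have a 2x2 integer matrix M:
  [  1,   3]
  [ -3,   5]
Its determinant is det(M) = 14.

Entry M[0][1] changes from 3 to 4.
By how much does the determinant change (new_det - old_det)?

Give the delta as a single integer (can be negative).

Cofactor C_01 = 3
Entry delta = 4 - 3 = 1
Det delta = entry_delta * cofactor = 1 * 3 = 3

Answer: 3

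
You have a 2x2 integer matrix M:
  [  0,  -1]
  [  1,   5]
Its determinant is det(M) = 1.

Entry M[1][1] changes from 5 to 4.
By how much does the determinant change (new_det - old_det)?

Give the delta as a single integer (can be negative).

Answer: 0

Derivation:
Cofactor C_11 = 0
Entry delta = 4 - 5 = -1
Det delta = entry_delta * cofactor = -1 * 0 = 0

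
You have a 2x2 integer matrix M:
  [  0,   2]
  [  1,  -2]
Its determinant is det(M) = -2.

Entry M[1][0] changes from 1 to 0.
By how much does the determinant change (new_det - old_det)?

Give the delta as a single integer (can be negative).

Answer: 2

Derivation:
Cofactor C_10 = -2
Entry delta = 0 - 1 = -1
Det delta = entry_delta * cofactor = -1 * -2 = 2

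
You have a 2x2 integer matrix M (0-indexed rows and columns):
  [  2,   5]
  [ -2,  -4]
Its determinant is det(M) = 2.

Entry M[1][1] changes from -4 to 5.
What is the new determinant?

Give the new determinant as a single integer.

det is linear in row 1: changing M[1][1] by delta changes det by delta * cofactor(1,1).
Cofactor C_11 = (-1)^(1+1) * minor(1,1) = 2
Entry delta = 5 - -4 = 9
Det delta = 9 * 2 = 18
New det = 2 + 18 = 20

Answer: 20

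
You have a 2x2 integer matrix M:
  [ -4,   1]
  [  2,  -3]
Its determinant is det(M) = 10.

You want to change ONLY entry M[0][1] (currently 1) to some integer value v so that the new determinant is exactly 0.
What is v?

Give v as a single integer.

Answer: 6

Derivation:
det is linear in entry M[0][1]: det = old_det + (v - 1) * C_01
Cofactor C_01 = -2
Want det = 0: 10 + (v - 1) * -2 = 0
  (v - 1) = -10 / -2 = 5
  v = 1 + (5) = 6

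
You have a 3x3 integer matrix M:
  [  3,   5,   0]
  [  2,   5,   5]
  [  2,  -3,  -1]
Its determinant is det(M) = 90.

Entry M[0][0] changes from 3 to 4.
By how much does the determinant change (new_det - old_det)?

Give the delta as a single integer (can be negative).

Cofactor C_00 = 10
Entry delta = 4 - 3 = 1
Det delta = entry_delta * cofactor = 1 * 10 = 10

Answer: 10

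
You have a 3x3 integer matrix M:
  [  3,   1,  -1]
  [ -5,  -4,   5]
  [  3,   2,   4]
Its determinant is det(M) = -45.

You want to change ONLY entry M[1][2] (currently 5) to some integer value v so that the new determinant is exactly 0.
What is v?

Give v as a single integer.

det is linear in entry M[1][2]: det = old_det + (v - 5) * C_12
Cofactor C_12 = -3
Want det = 0: -45 + (v - 5) * -3 = 0
  (v - 5) = 45 / -3 = -15
  v = 5 + (-15) = -10

Answer: -10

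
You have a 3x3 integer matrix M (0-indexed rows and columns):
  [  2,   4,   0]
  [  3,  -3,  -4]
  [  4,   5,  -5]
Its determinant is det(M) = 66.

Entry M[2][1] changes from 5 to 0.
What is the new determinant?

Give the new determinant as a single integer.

det is linear in row 2: changing M[2][1] by delta changes det by delta * cofactor(2,1).
Cofactor C_21 = (-1)^(2+1) * minor(2,1) = 8
Entry delta = 0 - 5 = -5
Det delta = -5 * 8 = -40
New det = 66 + -40 = 26

Answer: 26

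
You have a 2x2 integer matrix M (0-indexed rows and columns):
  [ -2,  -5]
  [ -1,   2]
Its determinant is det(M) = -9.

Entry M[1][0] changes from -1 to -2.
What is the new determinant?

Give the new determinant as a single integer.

det is linear in row 1: changing M[1][0] by delta changes det by delta * cofactor(1,0).
Cofactor C_10 = (-1)^(1+0) * minor(1,0) = 5
Entry delta = -2 - -1 = -1
Det delta = -1 * 5 = -5
New det = -9 + -5 = -14

Answer: -14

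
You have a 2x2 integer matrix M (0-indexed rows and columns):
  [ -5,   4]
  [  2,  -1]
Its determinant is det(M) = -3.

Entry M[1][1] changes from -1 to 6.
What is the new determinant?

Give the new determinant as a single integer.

Answer: -38

Derivation:
det is linear in row 1: changing M[1][1] by delta changes det by delta * cofactor(1,1).
Cofactor C_11 = (-1)^(1+1) * minor(1,1) = -5
Entry delta = 6 - -1 = 7
Det delta = 7 * -5 = -35
New det = -3 + -35 = -38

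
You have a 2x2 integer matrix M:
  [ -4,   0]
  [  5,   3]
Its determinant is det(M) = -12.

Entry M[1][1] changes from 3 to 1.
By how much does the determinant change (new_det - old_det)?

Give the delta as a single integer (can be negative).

Answer: 8

Derivation:
Cofactor C_11 = -4
Entry delta = 1 - 3 = -2
Det delta = entry_delta * cofactor = -2 * -4 = 8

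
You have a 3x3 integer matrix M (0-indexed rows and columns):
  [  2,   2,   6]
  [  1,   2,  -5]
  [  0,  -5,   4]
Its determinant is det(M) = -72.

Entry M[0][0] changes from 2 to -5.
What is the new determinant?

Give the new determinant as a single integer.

det is linear in row 0: changing M[0][0] by delta changes det by delta * cofactor(0,0).
Cofactor C_00 = (-1)^(0+0) * minor(0,0) = -17
Entry delta = -5 - 2 = -7
Det delta = -7 * -17 = 119
New det = -72 + 119 = 47

Answer: 47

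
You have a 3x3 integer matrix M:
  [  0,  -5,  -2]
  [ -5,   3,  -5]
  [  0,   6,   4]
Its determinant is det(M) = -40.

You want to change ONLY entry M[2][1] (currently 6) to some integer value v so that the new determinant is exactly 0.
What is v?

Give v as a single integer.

det is linear in entry M[2][1]: det = old_det + (v - 6) * C_21
Cofactor C_21 = 10
Want det = 0: -40 + (v - 6) * 10 = 0
  (v - 6) = 40 / 10 = 4
  v = 6 + (4) = 10

Answer: 10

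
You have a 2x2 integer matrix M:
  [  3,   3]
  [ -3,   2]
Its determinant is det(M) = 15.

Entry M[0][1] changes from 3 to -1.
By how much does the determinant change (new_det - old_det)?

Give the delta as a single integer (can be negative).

Answer: -12

Derivation:
Cofactor C_01 = 3
Entry delta = -1 - 3 = -4
Det delta = entry_delta * cofactor = -4 * 3 = -12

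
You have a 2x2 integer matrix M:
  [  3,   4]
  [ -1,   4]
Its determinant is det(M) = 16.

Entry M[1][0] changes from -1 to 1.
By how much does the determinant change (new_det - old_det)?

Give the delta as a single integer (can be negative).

Cofactor C_10 = -4
Entry delta = 1 - -1 = 2
Det delta = entry_delta * cofactor = 2 * -4 = -8

Answer: -8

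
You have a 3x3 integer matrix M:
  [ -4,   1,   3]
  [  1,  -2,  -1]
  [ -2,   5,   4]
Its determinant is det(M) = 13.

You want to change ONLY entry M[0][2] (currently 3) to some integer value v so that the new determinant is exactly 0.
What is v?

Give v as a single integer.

det is linear in entry M[0][2]: det = old_det + (v - 3) * C_02
Cofactor C_02 = 1
Want det = 0: 13 + (v - 3) * 1 = 0
  (v - 3) = -13 / 1 = -13
  v = 3 + (-13) = -10

Answer: -10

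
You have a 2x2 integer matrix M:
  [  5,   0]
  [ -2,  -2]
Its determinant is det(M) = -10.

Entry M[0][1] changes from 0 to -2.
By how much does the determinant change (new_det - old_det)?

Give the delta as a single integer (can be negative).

Answer: -4

Derivation:
Cofactor C_01 = 2
Entry delta = -2 - 0 = -2
Det delta = entry_delta * cofactor = -2 * 2 = -4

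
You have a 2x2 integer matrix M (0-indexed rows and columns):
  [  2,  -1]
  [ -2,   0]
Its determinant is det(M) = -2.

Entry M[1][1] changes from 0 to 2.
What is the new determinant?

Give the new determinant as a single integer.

det is linear in row 1: changing M[1][1] by delta changes det by delta * cofactor(1,1).
Cofactor C_11 = (-1)^(1+1) * minor(1,1) = 2
Entry delta = 2 - 0 = 2
Det delta = 2 * 2 = 4
New det = -2 + 4 = 2

Answer: 2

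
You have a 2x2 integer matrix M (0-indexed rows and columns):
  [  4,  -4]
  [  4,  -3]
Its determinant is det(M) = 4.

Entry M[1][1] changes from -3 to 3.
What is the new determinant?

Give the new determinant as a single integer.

Answer: 28

Derivation:
det is linear in row 1: changing M[1][1] by delta changes det by delta * cofactor(1,1).
Cofactor C_11 = (-1)^(1+1) * minor(1,1) = 4
Entry delta = 3 - -3 = 6
Det delta = 6 * 4 = 24
New det = 4 + 24 = 28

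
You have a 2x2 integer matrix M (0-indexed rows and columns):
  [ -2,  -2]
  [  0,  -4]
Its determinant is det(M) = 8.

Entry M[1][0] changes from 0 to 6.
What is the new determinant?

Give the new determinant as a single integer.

Answer: 20

Derivation:
det is linear in row 1: changing M[1][0] by delta changes det by delta * cofactor(1,0).
Cofactor C_10 = (-1)^(1+0) * minor(1,0) = 2
Entry delta = 6 - 0 = 6
Det delta = 6 * 2 = 12
New det = 8 + 12 = 20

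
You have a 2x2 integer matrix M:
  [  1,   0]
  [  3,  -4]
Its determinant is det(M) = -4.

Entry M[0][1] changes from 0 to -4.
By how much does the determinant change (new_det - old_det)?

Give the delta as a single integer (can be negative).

Cofactor C_01 = -3
Entry delta = -4 - 0 = -4
Det delta = entry_delta * cofactor = -4 * -3 = 12

Answer: 12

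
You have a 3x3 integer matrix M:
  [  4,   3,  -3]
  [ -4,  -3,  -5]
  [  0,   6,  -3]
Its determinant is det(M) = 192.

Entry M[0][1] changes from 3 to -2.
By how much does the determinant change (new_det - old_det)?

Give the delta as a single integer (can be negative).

Answer: 60

Derivation:
Cofactor C_01 = -12
Entry delta = -2 - 3 = -5
Det delta = entry_delta * cofactor = -5 * -12 = 60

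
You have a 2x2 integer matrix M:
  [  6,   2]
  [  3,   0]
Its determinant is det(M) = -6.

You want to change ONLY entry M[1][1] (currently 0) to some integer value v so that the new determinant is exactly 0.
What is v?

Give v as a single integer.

Answer: 1

Derivation:
det is linear in entry M[1][1]: det = old_det + (v - 0) * C_11
Cofactor C_11 = 6
Want det = 0: -6 + (v - 0) * 6 = 0
  (v - 0) = 6 / 6 = 1
  v = 0 + (1) = 1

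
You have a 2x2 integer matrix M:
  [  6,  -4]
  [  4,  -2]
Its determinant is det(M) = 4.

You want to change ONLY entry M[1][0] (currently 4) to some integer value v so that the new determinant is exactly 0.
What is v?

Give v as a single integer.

det is linear in entry M[1][0]: det = old_det + (v - 4) * C_10
Cofactor C_10 = 4
Want det = 0: 4 + (v - 4) * 4 = 0
  (v - 4) = -4 / 4 = -1
  v = 4 + (-1) = 3

Answer: 3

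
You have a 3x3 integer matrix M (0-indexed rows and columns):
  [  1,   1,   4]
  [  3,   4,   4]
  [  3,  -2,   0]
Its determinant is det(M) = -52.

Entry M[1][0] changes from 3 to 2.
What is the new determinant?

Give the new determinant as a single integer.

Answer: -44

Derivation:
det is linear in row 1: changing M[1][0] by delta changes det by delta * cofactor(1,0).
Cofactor C_10 = (-1)^(1+0) * minor(1,0) = -8
Entry delta = 2 - 3 = -1
Det delta = -1 * -8 = 8
New det = -52 + 8 = -44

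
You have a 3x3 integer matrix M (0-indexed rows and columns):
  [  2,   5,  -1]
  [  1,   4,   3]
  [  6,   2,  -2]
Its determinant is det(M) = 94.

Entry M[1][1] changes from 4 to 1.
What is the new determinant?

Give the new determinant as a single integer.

Answer: 88

Derivation:
det is linear in row 1: changing M[1][1] by delta changes det by delta * cofactor(1,1).
Cofactor C_11 = (-1)^(1+1) * minor(1,1) = 2
Entry delta = 1 - 4 = -3
Det delta = -3 * 2 = -6
New det = 94 + -6 = 88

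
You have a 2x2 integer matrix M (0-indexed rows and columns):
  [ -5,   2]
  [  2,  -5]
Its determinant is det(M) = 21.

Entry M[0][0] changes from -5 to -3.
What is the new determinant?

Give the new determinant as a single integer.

Answer: 11

Derivation:
det is linear in row 0: changing M[0][0] by delta changes det by delta * cofactor(0,0).
Cofactor C_00 = (-1)^(0+0) * minor(0,0) = -5
Entry delta = -3 - -5 = 2
Det delta = 2 * -5 = -10
New det = 21 + -10 = 11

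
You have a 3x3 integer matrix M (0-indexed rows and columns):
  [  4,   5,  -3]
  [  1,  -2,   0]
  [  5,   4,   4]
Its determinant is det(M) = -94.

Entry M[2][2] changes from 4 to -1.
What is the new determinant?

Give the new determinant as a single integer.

Answer: -29

Derivation:
det is linear in row 2: changing M[2][2] by delta changes det by delta * cofactor(2,2).
Cofactor C_22 = (-1)^(2+2) * minor(2,2) = -13
Entry delta = -1 - 4 = -5
Det delta = -5 * -13 = 65
New det = -94 + 65 = -29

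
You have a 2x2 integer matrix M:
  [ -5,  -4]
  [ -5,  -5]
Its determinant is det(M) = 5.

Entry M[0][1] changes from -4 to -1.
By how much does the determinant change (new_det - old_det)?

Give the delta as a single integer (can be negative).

Answer: 15

Derivation:
Cofactor C_01 = 5
Entry delta = -1 - -4 = 3
Det delta = entry_delta * cofactor = 3 * 5 = 15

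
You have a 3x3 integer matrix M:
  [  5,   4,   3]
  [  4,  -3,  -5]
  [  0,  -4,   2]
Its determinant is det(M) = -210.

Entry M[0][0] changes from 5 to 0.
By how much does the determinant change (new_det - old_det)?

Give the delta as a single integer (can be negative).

Cofactor C_00 = -26
Entry delta = 0 - 5 = -5
Det delta = entry_delta * cofactor = -5 * -26 = 130

Answer: 130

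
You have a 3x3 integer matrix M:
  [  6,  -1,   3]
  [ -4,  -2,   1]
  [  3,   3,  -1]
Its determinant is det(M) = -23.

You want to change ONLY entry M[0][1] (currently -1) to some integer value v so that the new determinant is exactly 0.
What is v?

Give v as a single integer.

det is linear in entry M[0][1]: det = old_det + (v - -1) * C_01
Cofactor C_01 = -1
Want det = 0: -23 + (v - -1) * -1 = 0
  (v - -1) = 23 / -1 = -23
  v = -1 + (-23) = -24

Answer: -24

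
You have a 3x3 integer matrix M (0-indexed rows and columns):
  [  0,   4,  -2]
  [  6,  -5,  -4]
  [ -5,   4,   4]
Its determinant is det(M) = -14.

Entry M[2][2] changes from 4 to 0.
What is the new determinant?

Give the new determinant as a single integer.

Answer: 82

Derivation:
det is linear in row 2: changing M[2][2] by delta changes det by delta * cofactor(2,2).
Cofactor C_22 = (-1)^(2+2) * minor(2,2) = -24
Entry delta = 0 - 4 = -4
Det delta = -4 * -24 = 96
New det = -14 + 96 = 82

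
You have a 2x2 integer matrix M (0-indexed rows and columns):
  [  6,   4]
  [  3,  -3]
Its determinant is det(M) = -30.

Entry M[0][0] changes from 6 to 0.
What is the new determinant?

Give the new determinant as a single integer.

Answer: -12

Derivation:
det is linear in row 0: changing M[0][0] by delta changes det by delta * cofactor(0,0).
Cofactor C_00 = (-1)^(0+0) * minor(0,0) = -3
Entry delta = 0 - 6 = -6
Det delta = -6 * -3 = 18
New det = -30 + 18 = -12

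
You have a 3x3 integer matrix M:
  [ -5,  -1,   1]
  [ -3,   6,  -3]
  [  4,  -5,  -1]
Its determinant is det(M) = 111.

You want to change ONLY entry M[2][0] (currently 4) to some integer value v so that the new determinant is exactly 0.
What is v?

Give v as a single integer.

det is linear in entry M[2][0]: det = old_det + (v - 4) * C_20
Cofactor C_20 = -3
Want det = 0: 111 + (v - 4) * -3 = 0
  (v - 4) = -111 / -3 = 37
  v = 4 + (37) = 41

Answer: 41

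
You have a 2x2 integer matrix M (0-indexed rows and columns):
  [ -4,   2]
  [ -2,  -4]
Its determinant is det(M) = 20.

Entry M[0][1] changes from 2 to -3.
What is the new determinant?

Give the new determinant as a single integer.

det is linear in row 0: changing M[0][1] by delta changes det by delta * cofactor(0,1).
Cofactor C_01 = (-1)^(0+1) * minor(0,1) = 2
Entry delta = -3 - 2 = -5
Det delta = -5 * 2 = -10
New det = 20 + -10 = 10

Answer: 10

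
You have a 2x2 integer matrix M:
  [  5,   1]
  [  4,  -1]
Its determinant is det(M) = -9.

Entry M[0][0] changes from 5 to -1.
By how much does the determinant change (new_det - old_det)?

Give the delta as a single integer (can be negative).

Answer: 6

Derivation:
Cofactor C_00 = -1
Entry delta = -1 - 5 = -6
Det delta = entry_delta * cofactor = -6 * -1 = 6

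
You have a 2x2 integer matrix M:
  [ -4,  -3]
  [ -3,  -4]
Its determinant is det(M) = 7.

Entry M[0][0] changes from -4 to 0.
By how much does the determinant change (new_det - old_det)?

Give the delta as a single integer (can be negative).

Cofactor C_00 = -4
Entry delta = 0 - -4 = 4
Det delta = entry_delta * cofactor = 4 * -4 = -16

Answer: -16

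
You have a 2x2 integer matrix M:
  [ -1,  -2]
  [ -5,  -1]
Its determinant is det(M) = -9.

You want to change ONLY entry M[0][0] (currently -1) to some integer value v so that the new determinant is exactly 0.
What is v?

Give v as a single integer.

det is linear in entry M[0][0]: det = old_det + (v - -1) * C_00
Cofactor C_00 = -1
Want det = 0: -9 + (v - -1) * -1 = 0
  (v - -1) = 9 / -1 = -9
  v = -1 + (-9) = -10

Answer: -10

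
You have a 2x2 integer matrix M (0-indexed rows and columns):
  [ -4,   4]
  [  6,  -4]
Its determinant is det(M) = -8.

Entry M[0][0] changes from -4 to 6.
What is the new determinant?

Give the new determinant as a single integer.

det is linear in row 0: changing M[0][0] by delta changes det by delta * cofactor(0,0).
Cofactor C_00 = (-1)^(0+0) * minor(0,0) = -4
Entry delta = 6 - -4 = 10
Det delta = 10 * -4 = -40
New det = -8 + -40 = -48

Answer: -48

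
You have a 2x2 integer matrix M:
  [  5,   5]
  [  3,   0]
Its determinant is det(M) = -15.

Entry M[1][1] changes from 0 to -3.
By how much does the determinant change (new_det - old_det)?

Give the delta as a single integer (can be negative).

Cofactor C_11 = 5
Entry delta = -3 - 0 = -3
Det delta = entry_delta * cofactor = -3 * 5 = -15

Answer: -15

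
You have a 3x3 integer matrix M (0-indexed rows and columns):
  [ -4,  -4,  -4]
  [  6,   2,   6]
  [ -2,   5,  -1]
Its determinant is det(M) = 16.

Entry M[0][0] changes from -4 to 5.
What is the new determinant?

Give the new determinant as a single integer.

Answer: -272

Derivation:
det is linear in row 0: changing M[0][0] by delta changes det by delta * cofactor(0,0).
Cofactor C_00 = (-1)^(0+0) * minor(0,0) = -32
Entry delta = 5 - -4 = 9
Det delta = 9 * -32 = -288
New det = 16 + -288 = -272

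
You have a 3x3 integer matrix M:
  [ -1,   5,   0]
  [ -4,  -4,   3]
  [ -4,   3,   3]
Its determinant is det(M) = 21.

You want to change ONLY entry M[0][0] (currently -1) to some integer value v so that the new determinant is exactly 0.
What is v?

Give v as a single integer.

det is linear in entry M[0][0]: det = old_det + (v - -1) * C_00
Cofactor C_00 = -21
Want det = 0: 21 + (v - -1) * -21 = 0
  (v - -1) = -21 / -21 = 1
  v = -1 + (1) = 0

Answer: 0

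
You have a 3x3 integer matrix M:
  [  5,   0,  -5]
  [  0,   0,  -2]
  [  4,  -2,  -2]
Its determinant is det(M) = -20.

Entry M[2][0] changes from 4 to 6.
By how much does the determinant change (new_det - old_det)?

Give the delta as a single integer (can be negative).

Answer: 0

Derivation:
Cofactor C_20 = 0
Entry delta = 6 - 4 = 2
Det delta = entry_delta * cofactor = 2 * 0 = 0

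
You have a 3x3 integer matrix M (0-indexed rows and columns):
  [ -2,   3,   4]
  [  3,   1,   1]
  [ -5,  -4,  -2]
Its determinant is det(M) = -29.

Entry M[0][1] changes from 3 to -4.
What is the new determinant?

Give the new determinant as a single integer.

det is linear in row 0: changing M[0][1] by delta changes det by delta * cofactor(0,1).
Cofactor C_01 = (-1)^(0+1) * minor(0,1) = 1
Entry delta = -4 - 3 = -7
Det delta = -7 * 1 = -7
New det = -29 + -7 = -36

Answer: -36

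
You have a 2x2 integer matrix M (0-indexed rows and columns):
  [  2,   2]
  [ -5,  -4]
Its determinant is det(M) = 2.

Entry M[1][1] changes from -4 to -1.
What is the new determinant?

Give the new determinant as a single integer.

Answer: 8

Derivation:
det is linear in row 1: changing M[1][1] by delta changes det by delta * cofactor(1,1).
Cofactor C_11 = (-1)^(1+1) * minor(1,1) = 2
Entry delta = -1 - -4 = 3
Det delta = 3 * 2 = 6
New det = 2 + 6 = 8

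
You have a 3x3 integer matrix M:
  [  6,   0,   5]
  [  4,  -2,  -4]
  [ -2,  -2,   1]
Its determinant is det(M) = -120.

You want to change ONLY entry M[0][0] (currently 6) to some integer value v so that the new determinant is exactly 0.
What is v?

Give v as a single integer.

Answer: -6

Derivation:
det is linear in entry M[0][0]: det = old_det + (v - 6) * C_00
Cofactor C_00 = -10
Want det = 0: -120 + (v - 6) * -10 = 0
  (v - 6) = 120 / -10 = -12
  v = 6 + (-12) = -6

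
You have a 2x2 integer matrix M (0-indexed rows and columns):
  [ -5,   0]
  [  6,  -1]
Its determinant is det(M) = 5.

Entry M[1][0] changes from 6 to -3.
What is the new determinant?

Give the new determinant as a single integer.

Answer: 5

Derivation:
det is linear in row 1: changing M[1][0] by delta changes det by delta * cofactor(1,0).
Cofactor C_10 = (-1)^(1+0) * minor(1,0) = 0
Entry delta = -3 - 6 = -9
Det delta = -9 * 0 = 0
New det = 5 + 0 = 5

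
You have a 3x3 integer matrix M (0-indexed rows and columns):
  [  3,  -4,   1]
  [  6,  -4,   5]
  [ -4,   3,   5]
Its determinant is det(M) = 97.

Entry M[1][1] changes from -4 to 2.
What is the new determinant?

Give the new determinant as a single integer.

Answer: 211

Derivation:
det is linear in row 1: changing M[1][1] by delta changes det by delta * cofactor(1,1).
Cofactor C_11 = (-1)^(1+1) * minor(1,1) = 19
Entry delta = 2 - -4 = 6
Det delta = 6 * 19 = 114
New det = 97 + 114 = 211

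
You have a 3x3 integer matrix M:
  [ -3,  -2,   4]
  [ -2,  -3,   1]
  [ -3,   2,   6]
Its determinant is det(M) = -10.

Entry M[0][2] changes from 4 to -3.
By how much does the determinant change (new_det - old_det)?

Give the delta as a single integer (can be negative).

Answer: 91

Derivation:
Cofactor C_02 = -13
Entry delta = -3 - 4 = -7
Det delta = entry_delta * cofactor = -7 * -13 = 91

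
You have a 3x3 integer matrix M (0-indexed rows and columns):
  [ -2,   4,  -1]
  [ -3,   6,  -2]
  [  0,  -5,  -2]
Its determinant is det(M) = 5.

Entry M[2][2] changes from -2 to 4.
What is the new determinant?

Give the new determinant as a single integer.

Answer: 5

Derivation:
det is linear in row 2: changing M[2][2] by delta changes det by delta * cofactor(2,2).
Cofactor C_22 = (-1)^(2+2) * minor(2,2) = 0
Entry delta = 4 - -2 = 6
Det delta = 6 * 0 = 0
New det = 5 + 0 = 5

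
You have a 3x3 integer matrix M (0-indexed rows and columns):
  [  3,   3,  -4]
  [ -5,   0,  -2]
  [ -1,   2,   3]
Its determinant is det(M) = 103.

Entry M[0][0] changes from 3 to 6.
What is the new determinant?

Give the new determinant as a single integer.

Answer: 115

Derivation:
det is linear in row 0: changing M[0][0] by delta changes det by delta * cofactor(0,0).
Cofactor C_00 = (-1)^(0+0) * minor(0,0) = 4
Entry delta = 6 - 3 = 3
Det delta = 3 * 4 = 12
New det = 103 + 12 = 115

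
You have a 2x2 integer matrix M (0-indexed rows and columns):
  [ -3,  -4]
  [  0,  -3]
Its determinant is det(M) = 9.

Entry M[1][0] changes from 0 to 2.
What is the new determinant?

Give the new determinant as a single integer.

det is linear in row 1: changing M[1][0] by delta changes det by delta * cofactor(1,0).
Cofactor C_10 = (-1)^(1+0) * minor(1,0) = 4
Entry delta = 2 - 0 = 2
Det delta = 2 * 4 = 8
New det = 9 + 8 = 17

Answer: 17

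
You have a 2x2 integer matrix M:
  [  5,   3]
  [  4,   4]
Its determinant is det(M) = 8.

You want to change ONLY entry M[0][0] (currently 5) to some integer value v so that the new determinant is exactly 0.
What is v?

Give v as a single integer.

Answer: 3

Derivation:
det is linear in entry M[0][0]: det = old_det + (v - 5) * C_00
Cofactor C_00 = 4
Want det = 0: 8 + (v - 5) * 4 = 0
  (v - 5) = -8 / 4 = -2
  v = 5 + (-2) = 3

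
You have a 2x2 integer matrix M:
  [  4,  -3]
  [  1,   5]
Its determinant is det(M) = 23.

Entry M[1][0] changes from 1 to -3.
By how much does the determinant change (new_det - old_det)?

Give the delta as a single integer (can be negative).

Answer: -12

Derivation:
Cofactor C_10 = 3
Entry delta = -3 - 1 = -4
Det delta = entry_delta * cofactor = -4 * 3 = -12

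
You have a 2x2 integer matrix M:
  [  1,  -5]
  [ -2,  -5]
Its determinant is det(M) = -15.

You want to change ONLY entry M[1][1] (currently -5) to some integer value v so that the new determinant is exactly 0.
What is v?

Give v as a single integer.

Answer: 10

Derivation:
det is linear in entry M[1][1]: det = old_det + (v - -5) * C_11
Cofactor C_11 = 1
Want det = 0: -15 + (v - -5) * 1 = 0
  (v - -5) = 15 / 1 = 15
  v = -5 + (15) = 10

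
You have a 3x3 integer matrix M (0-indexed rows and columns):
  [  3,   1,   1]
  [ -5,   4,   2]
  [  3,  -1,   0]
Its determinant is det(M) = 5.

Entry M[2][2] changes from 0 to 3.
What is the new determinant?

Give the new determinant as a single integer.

det is linear in row 2: changing M[2][2] by delta changes det by delta * cofactor(2,2).
Cofactor C_22 = (-1)^(2+2) * minor(2,2) = 17
Entry delta = 3 - 0 = 3
Det delta = 3 * 17 = 51
New det = 5 + 51 = 56

Answer: 56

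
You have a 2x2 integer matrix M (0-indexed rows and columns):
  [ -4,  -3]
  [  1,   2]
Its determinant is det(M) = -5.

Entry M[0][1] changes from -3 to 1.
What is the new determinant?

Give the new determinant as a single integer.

det is linear in row 0: changing M[0][1] by delta changes det by delta * cofactor(0,1).
Cofactor C_01 = (-1)^(0+1) * minor(0,1) = -1
Entry delta = 1 - -3 = 4
Det delta = 4 * -1 = -4
New det = -5 + -4 = -9

Answer: -9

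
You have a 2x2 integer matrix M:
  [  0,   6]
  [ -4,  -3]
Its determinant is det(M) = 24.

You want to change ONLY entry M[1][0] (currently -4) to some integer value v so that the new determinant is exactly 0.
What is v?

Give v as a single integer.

det is linear in entry M[1][0]: det = old_det + (v - -4) * C_10
Cofactor C_10 = -6
Want det = 0: 24 + (v - -4) * -6 = 0
  (v - -4) = -24 / -6 = 4
  v = -4 + (4) = 0

Answer: 0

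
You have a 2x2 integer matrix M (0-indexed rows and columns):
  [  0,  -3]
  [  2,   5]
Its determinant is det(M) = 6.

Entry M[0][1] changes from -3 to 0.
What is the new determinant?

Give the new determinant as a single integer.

det is linear in row 0: changing M[0][1] by delta changes det by delta * cofactor(0,1).
Cofactor C_01 = (-1)^(0+1) * minor(0,1) = -2
Entry delta = 0 - -3 = 3
Det delta = 3 * -2 = -6
New det = 6 + -6 = 0

Answer: 0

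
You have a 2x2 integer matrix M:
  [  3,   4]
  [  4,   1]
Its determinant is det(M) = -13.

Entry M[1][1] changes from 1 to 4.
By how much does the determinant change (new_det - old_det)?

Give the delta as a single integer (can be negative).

Cofactor C_11 = 3
Entry delta = 4 - 1 = 3
Det delta = entry_delta * cofactor = 3 * 3 = 9

Answer: 9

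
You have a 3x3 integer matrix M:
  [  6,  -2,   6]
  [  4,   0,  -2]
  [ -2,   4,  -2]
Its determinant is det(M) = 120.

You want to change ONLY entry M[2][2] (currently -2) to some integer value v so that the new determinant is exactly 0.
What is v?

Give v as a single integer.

Answer: -17

Derivation:
det is linear in entry M[2][2]: det = old_det + (v - -2) * C_22
Cofactor C_22 = 8
Want det = 0: 120 + (v - -2) * 8 = 0
  (v - -2) = -120 / 8 = -15
  v = -2 + (-15) = -17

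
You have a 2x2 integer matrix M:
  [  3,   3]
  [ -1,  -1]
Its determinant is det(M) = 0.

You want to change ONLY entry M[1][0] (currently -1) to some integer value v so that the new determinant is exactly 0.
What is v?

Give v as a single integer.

det is linear in entry M[1][0]: det = old_det + (v - -1) * C_10
Cofactor C_10 = -3
Want det = 0: 0 + (v - -1) * -3 = 0
  (v - -1) = 0 / -3 = 0
  v = -1 + (0) = -1

Answer: -1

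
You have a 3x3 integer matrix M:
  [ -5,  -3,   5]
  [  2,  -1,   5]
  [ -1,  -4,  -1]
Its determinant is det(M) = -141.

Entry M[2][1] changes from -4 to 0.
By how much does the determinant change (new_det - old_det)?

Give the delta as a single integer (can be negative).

Answer: 140

Derivation:
Cofactor C_21 = 35
Entry delta = 0 - -4 = 4
Det delta = entry_delta * cofactor = 4 * 35 = 140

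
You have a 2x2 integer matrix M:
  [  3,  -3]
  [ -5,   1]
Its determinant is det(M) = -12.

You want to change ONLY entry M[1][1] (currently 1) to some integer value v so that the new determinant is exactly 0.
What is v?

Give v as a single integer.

det is linear in entry M[1][1]: det = old_det + (v - 1) * C_11
Cofactor C_11 = 3
Want det = 0: -12 + (v - 1) * 3 = 0
  (v - 1) = 12 / 3 = 4
  v = 1 + (4) = 5

Answer: 5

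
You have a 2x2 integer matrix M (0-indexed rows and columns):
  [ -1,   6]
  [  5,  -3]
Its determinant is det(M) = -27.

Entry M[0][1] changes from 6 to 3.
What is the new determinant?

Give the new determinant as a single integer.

det is linear in row 0: changing M[0][1] by delta changes det by delta * cofactor(0,1).
Cofactor C_01 = (-1)^(0+1) * minor(0,1) = -5
Entry delta = 3 - 6 = -3
Det delta = -3 * -5 = 15
New det = -27 + 15 = -12

Answer: -12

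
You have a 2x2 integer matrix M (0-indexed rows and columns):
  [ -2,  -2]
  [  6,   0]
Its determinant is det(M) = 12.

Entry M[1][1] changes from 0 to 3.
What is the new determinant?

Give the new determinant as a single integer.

Answer: 6

Derivation:
det is linear in row 1: changing M[1][1] by delta changes det by delta * cofactor(1,1).
Cofactor C_11 = (-1)^(1+1) * minor(1,1) = -2
Entry delta = 3 - 0 = 3
Det delta = 3 * -2 = -6
New det = 12 + -6 = 6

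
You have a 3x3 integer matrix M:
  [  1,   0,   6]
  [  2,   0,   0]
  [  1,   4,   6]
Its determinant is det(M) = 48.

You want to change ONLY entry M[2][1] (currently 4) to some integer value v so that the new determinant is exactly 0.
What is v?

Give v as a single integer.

Answer: 0

Derivation:
det is linear in entry M[2][1]: det = old_det + (v - 4) * C_21
Cofactor C_21 = 12
Want det = 0: 48 + (v - 4) * 12 = 0
  (v - 4) = -48 / 12 = -4
  v = 4 + (-4) = 0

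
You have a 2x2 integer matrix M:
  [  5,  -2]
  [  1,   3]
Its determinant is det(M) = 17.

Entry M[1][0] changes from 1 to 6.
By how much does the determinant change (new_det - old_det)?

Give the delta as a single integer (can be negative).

Answer: 10

Derivation:
Cofactor C_10 = 2
Entry delta = 6 - 1 = 5
Det delta = entry_delta * cofactor = 5 * 2 = 10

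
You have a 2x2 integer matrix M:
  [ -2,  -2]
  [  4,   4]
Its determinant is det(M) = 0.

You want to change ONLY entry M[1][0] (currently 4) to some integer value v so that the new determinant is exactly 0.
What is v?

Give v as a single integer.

Answer: 4

Derivation:
det is linear in entry M[1][0]: det = old_det + (v - 4) * C_10
Cofactor C_10 = 2
Want det = 0: 0 + (v - 4) * 2 = 0
  (v - 4) = 0 / 2 = 0
  v = 4 + (0) = 4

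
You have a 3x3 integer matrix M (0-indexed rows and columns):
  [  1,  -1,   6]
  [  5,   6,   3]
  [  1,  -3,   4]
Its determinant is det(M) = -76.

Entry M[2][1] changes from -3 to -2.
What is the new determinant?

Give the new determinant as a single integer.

det is linear in row 2: changing M[2][1] by delta changes det by delta * cofactor(2,1).
Cofactor C_21 = (-1)^(2+1) * minor(2,1) = 27
Entry delta = -2 - -3 = 1
Det delta = 1 * 27 = 27
New det = -76 + 27 = -49

Answer: -49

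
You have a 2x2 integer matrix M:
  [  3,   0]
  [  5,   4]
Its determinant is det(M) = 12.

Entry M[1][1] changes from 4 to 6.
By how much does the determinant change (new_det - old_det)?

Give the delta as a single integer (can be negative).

Cofactor C_11 = 3
Entry delta = 6 - 4 = 2
Det delta = entry_delta * cofactor = 2 * 3 = 6

Answer: 6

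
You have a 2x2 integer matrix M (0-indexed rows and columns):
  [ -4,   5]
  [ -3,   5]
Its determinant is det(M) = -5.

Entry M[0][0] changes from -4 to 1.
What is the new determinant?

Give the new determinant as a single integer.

Answer: 20

Derivation:
det is linear in row 0: changing M[0][0] by delta changes det by delta * cofactor(0,0).
Cofactor C_00 = (-1)^(0+0) * minor(0,0) = 5
Entry delta = 1 - -4 = 5
Det delta = 5 * 5 = 25
New det = -5 + 25 = 20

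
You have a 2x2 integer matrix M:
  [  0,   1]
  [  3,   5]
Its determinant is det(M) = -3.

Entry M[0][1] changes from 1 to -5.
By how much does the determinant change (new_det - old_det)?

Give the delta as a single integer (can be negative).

Answer: 18

Derivation:
Cofactor C_01 = -3
Entry delta = -5 - 1 = -6
Det delta = entry_delta * cofactor = -6 * -3 = 18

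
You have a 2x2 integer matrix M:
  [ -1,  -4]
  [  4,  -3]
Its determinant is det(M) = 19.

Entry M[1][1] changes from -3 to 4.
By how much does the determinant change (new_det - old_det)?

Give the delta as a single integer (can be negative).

Answer: -7

Derivation:
Cofactor C_11 = -1
Entry delta = 4 - -3 = 7
Det delta = entry_delta * cofactor = 7 * -1 = -7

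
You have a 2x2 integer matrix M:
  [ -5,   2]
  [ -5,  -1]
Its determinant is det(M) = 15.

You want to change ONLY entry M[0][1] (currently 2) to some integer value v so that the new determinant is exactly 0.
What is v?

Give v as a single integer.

det is linear in entry M[0][1]: det = old_det + (v - 2) * C_01
Cofactor C_01 = 5
Want det = 0: 15 + (v - 2) * 5 = 0
  (v - 2) = -15 / 5 = -3
  v = 2 + (-3) = -1

Answer: -1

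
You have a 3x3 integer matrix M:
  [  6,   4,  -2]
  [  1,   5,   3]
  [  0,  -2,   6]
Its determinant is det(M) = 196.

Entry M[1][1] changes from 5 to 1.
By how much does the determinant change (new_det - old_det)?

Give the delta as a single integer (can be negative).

Cofactor C_11 = 36
Entry delta = 1 - 5 = -4
Det delta = entry_delta * cofactor = -4 * 36 = -144

Answer: -144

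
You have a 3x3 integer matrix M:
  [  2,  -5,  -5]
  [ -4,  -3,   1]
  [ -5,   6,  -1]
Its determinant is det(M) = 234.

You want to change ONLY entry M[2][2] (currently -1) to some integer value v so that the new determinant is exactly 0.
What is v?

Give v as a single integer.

det is linear in entry M[2][2]: det = old_det + (v - -1) * C_22
Cofactor C_22 = -26
Want det = 0: 234 + (v - -1) * -26 = 0
  (v - -1) = -234 / -26 = 9
  v = -1 + (9) = 8

Answer: 8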